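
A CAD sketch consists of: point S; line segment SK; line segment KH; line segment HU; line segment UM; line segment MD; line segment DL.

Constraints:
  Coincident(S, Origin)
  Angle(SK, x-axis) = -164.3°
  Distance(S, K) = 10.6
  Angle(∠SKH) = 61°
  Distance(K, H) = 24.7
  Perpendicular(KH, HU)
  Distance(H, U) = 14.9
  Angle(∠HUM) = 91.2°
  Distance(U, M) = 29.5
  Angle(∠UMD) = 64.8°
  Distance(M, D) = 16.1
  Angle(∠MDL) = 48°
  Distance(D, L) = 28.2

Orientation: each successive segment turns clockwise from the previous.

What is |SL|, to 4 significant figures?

19.10

S is at the origin; SK runs at -164.3° with length 10.6, so K = (-10.20, -2.868). ∠SKH = 61.0° gives KH at 76.70° from the x-axis; with |KH| = 24.7, H = (-4.522, 21.17). The perpendicularity gives HU at right angles to KH, so HU runs at -13.30°; with |HU| = 14.9, U = (9.978, 17.74). ∠HUM = 91.2° gives UM at -102.1° from the x-axis; with |UM| = 29.5, M = (3.794, -11.10). ∠UMD = 64.8° gives MD at 142.7° from the x-axis; with |MD| = 16.1, D = (-9.013, -1.347). ∠MDL = 48.0° gives DL at 10.70° from the x-axis; with |DL| = 28.2, L = (18.70, 3.889). Then |SL| = |L − S| = 19.10.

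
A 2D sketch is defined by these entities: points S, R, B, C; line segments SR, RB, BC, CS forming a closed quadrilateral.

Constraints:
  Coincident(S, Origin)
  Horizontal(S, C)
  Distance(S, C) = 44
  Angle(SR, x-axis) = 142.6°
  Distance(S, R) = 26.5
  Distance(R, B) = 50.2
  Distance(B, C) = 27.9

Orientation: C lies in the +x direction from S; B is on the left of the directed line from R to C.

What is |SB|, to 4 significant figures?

36.90

S is at the origin; SC is horizontal with |SC| = 44.0 and C in +x, so C = (44.0, 0). SR runs at 142.6° with |SR| = 26.5, so R = (-21.05, 16.10). B is determined by |RB| = 50.2 and |BC| = 27.9 together: it lies at the intersection of circle(R, 50.2) and circle(C, 27.9). With |RC| = 67.01, the foot of the radical line on RC is 46.50 from R and the perpendicular offset is √(50.2² − 46.50²) = 18.91. Taking the left-of-RC solution: B = (28.63, 23.28).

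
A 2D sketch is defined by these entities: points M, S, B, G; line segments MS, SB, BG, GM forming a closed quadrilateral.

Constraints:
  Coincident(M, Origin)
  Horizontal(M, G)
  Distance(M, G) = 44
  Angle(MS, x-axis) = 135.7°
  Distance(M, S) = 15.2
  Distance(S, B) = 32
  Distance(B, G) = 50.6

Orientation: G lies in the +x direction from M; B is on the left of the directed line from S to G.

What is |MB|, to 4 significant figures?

37.06

Checks: |SB| = 32.00 ✓; |BG| = 50.60 ✓.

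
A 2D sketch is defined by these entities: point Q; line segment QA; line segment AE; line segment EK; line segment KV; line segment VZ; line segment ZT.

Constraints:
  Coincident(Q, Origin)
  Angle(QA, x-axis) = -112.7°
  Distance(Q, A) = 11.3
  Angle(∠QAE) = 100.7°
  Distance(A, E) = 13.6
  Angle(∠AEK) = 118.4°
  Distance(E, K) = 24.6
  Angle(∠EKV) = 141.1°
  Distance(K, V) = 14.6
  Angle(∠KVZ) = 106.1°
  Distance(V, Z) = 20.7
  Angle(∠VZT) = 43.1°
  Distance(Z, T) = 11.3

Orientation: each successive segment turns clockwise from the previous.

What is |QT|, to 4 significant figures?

21.77

Q is at the origin; QA runs at -112.7° with length 11.3, so A = (-4.361, -10.42). ∠QAE = 100.7° gives AE at 168.0° from the x-axis; with |AE| = 13.6, E = (-17.66, -7.597). ∠AEK = 118.4° gives EK at 106.4° from the x-axis; with |EK| = 24.6, K = (-24.61, 16.00). ∠EKV = 141.1° gives KV at 67.50° from the x-axis; with |KV| = 14.6, V = (-19.02, 29.49). ∠KVZ = 106.1° gives VZ at -6.400° from the x-axis; with |VZ| = 20.7, Z = (1.549, 27.18). ∠VZT = 43.1° gives ZT at -143.3° from the x-axis; with |ZT| = 11.3, T = (-7.511, 20.43). Then |QT| = |T − Q| = 21.77.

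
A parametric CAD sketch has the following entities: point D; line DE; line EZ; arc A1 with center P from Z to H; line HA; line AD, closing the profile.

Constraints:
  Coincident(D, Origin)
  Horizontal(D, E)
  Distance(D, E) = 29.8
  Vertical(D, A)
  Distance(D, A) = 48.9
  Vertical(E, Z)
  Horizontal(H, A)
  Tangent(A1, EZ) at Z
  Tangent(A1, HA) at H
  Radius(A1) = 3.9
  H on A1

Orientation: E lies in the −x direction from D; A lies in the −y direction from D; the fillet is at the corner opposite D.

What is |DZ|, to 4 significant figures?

53.97

D is at the origin; DE is horizontal with |DE| = 29.8 and E on the −x side, so E = (-29.80, 0.000). DA is vertical with |DA| = 48.9 and A on the −y side, so A = (0.000, -48.90). The virtual corner opposite D is at (-29.80, -48.90). The tangent condition forces PZ to be normal to EZ and the tangent condition forces PH to be normal to HA, with radius 3.9, so the center P sits 3.9 in from both sides at P = (-25.90, -45.00). That places the tangent points at Z = (-29.80, -45.00) on EZ and H = (-25.90, -48.90) on HA. Then |DZ| = |Z − D| = 53.97.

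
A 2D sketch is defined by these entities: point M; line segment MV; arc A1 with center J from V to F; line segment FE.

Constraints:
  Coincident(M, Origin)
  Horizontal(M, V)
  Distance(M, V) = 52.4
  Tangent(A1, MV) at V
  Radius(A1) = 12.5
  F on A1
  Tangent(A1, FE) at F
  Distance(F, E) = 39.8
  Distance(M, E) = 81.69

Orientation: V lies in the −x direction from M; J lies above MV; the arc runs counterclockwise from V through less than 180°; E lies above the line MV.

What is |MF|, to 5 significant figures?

45.764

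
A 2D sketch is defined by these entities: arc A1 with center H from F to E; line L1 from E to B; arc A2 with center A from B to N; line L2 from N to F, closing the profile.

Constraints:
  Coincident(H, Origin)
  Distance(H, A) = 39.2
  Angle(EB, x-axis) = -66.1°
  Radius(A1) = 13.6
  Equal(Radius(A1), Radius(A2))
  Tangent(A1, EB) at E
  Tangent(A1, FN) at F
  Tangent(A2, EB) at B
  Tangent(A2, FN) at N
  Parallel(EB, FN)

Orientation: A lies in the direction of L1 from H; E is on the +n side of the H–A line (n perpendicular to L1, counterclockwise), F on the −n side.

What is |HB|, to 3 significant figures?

41.5

The slot axis is L1's direction at -66.1°, so u = (cos -66.1°, sin -66.1°) = (0.405, -0.914) and n = (−sin -66.1°, cos -66.1°) = (0.914, 0.405). H is at the origin and A lies 39.2 along u from H, so A = 39.2·u = (15.9, -35.8). Tangency of A1 to both parallel lines with radius 13.6 puts E and F at H ± 13.6·n: E = (12.4, 5.51), F = (-12.4, -5.51). Equal radii place B and N the same way about A: B = A + 13.6·n = (28.3, -30.3), N = A − 13.6·n = (3.45, -41.3). Then |HB| = |B − H| = 41.5.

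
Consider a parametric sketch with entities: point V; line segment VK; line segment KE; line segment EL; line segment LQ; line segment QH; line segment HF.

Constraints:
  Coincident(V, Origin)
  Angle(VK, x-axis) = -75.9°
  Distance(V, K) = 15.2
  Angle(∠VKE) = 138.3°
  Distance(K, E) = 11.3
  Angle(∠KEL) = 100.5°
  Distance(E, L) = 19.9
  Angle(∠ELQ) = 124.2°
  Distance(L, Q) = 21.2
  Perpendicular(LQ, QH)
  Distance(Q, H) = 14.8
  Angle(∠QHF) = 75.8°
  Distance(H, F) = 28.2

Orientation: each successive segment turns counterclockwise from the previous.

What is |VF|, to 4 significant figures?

25.10

LQ is perpendicular to QH, so QH runs at -168.9°; with |QH| = 14.8, H = (8.442, 11.01). ∠QHF = 75.8° gives HF at -64.70° from the x-axis; with |HF| = 28.2, F = (20.49, -14.49). Then |VF| = |F − V| = 25.10.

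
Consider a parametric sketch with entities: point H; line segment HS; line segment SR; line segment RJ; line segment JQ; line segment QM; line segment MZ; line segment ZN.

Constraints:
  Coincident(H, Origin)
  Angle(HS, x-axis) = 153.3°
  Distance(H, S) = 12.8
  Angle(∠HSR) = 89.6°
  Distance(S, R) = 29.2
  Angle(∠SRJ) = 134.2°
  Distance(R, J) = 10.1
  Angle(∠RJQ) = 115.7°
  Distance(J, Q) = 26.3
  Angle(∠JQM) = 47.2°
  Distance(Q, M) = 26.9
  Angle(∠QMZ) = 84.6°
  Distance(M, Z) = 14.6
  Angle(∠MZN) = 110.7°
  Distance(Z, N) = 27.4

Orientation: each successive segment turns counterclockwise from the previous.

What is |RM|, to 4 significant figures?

16.34

H is at the origin; HS runs at 153.3° with length 12.8, so S = (-11.44, 5.751). ∠HSR = 89.6° gives SR at -116.3° from the x-axis; with |SR| = 29.2, R = (-24.37, -20.43). ∠SRJ = 134.2° gives RJ at -70.50° from the x-axis; with |RJ| = 10.1, J = (-21.00, -29.95). ∠RJQ = 115.7° gives JQ at -6.200° from the x-axis; with |JQ| = 26.3, Q = (5.145, -32.79). ∠JQM = 47.2° gives QM at 126.6° from the x-axis; with |QM| = 26.9, M = (-10.89, -11.19). Then |RM| = |M − R| = 16.34.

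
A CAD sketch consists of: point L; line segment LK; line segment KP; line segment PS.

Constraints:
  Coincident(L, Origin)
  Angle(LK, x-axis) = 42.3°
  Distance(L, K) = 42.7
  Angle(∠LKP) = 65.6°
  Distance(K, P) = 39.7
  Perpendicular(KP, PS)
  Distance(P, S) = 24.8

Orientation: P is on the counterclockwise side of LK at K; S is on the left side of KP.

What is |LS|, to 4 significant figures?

26.17

∠LKP = 65.6°, so KP runs at 42.3° + (180° − 65.6°) = 156.7° from the x-axis; with |KP| = 39.7, P = K + 39.7·(cos 156.7°, sin 156.7°) = (-4.880, 44.44). KP is perpendicular to PS; with |PS| = 24.8 on the left of KP, S = P + 24.8·(-0.3955, -0.9184) = (-14.69, 21.66). Then |LS| = |S − L| = 26.17.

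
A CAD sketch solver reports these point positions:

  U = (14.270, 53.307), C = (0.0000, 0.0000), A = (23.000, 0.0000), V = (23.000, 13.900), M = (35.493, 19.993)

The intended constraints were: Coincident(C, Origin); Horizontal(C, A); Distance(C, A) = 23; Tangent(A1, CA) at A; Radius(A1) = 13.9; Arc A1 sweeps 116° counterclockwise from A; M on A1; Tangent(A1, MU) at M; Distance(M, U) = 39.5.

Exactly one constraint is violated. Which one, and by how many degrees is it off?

Tangent(A1, MU) at M — off by 6.50°.

C = (0.00, 0.00) ✓; C.y = 0.00, A.y = 0.00 ✓; |CA| = 23.00 ✓; ∠(VA, AC) = 90.00° ✓; |VA| = 13.90 ✓; bearing(V→M) − bearing(V→A) = 116.0° ✓; |VM| = 13.90 ✓; ∠(VM, MU) = 83.50° ✗; |MU| = 39.50 ✓.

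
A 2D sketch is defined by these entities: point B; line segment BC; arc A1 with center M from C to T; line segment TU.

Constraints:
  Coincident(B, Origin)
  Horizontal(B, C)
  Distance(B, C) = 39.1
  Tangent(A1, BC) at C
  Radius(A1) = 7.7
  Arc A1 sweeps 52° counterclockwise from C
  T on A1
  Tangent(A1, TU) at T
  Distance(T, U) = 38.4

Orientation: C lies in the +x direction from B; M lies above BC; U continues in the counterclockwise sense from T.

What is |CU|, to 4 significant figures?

44.57

On A1, C sits at bearing -90° from M; a 52° counterclockwise sweep puts T at bearing -38°, so T = M + 7.7·(cos -38°, sin -38°) = (45.17, 2.959). Since A1 is tangent to TU there, MT ⟂ TU, so TU runs along (−sin -38°, cos -38°); with |TU| = 38.4, U = (68.81, 33.22). Then |CU| = |U − C| = 44.57.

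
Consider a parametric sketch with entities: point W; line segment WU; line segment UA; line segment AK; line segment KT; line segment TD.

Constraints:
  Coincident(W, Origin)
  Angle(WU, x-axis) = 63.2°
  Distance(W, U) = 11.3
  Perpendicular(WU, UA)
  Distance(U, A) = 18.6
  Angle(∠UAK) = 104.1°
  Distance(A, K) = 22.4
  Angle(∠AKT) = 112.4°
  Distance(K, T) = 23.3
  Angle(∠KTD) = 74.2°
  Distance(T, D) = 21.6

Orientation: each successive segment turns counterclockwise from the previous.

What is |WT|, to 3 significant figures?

24.9

W is at the origin; WU runs at 63.2° with length 11.3, so U = (5.09, 10.1). WU is perpendicular to UA, so UA runs at 153°; with |UA| = 18.6, A = (-11.5, 18.5). ∠UAK = 104.1° gives AK at -131° from the x-axis; with |AK| = 22.4, K = (-26.2, 1.54). ∠AKT = 112.4° gives KT at -63.3° from the x-axis; with |KT| = 23.3, T = (-15.7, -19.3). Then |WT| = |T − W| = 24.9.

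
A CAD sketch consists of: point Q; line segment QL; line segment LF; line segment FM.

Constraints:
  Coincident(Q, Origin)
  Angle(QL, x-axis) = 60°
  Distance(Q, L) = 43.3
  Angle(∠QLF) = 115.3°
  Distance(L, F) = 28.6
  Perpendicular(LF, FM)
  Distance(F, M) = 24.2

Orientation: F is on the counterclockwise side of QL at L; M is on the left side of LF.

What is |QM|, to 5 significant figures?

49.419

Q is at the origin; QL runs at 60.0° with length 43.3, so L = 43.3·(cos 60.0°, sin 60.0°) = (21.650, 37.499). ∠QLF = 115.3°, so LF runs at 60.0° + (180° − 115.3°) = 124.70° from the x-axis; with |LF| = 28.6, F = L + 28.6·(cos 124.70°, sin 124.70°) = (5.3686, 61.012). LF is perpendicular to FM; with |FM| = 24.2 on the left of LF, M = F + 24.2·(-0.82214, -0.56928) = (-14.527, 47.236). Then |QM| = |M − Q| = 49.419.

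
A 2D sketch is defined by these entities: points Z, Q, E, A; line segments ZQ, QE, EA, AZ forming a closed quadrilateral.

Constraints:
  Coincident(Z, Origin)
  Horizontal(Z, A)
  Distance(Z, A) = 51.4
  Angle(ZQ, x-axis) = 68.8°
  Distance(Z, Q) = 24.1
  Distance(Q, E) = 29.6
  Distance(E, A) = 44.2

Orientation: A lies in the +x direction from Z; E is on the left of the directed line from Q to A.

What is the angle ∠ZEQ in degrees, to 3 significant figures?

14.5°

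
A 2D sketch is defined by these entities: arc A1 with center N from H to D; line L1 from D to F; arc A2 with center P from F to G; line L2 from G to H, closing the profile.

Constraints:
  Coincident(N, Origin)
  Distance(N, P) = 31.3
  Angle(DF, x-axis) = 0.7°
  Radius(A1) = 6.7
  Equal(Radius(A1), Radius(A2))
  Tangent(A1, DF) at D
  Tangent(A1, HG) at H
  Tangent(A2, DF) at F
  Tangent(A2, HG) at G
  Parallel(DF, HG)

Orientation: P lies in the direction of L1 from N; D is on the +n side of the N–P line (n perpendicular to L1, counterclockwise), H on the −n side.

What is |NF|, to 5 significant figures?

32.009

The slot axis is L1's direction at 0.7°, so u = (cos 0.7°, sin 0.7°) = (0.99993, 0.012217) and n = (−sin 0.7°, cos 0.7°) = (-0.012217, 0.99993). N is at the origin and P lies 31.3 along u from N, so P = 31.3·u = (31.298, 0.38239). Tangency of A1 to both parallel lines with radius 6.7 puts D and H at N ± 6.7·n: D = (-0.081854, 6.6995), H = (0.081854, -6.6995). Equal radii place F and G the same way about P: F = P + 6.7·n = (31.216, 7.0819), G = P − 6.7·n = (31.380, -6.3171). Then |NF| = |F − N| = 32.009.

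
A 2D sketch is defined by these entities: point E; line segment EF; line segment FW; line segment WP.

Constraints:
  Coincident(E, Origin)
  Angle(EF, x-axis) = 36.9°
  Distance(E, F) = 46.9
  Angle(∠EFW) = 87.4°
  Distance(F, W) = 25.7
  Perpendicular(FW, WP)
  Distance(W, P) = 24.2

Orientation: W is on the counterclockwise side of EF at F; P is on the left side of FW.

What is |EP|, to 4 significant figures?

32.69

E is at the origin; EF runs at 36.9° with length 46.9, so F = 46.9·(cos 36.9°, sin 36.9°) = (37.51, 28.16). ∠EFW = 87.4°, so FW runs at 36.9° + (180° − 87.4°) = 129.5° from the x-axis; with |FW| = 25.7, W = F + 25.7·(cos 129.5°, sin 129.5°) = (21.16, 47.99). The perpendicularity gives WP at right angles to FW; with |WP| = 24.2 on the left of FW, P = W + 24.2·(-0.7716, -0.6361) = (2.485, 32.60). Then |EP| = |P − E| = 32.69.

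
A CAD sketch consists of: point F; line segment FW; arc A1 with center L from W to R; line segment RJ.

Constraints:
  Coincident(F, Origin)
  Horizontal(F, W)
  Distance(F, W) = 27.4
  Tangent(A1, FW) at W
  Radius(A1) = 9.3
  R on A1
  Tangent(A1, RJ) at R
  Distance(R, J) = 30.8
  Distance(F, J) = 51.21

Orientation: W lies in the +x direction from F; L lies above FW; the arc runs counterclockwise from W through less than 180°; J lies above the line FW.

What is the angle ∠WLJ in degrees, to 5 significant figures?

174.99°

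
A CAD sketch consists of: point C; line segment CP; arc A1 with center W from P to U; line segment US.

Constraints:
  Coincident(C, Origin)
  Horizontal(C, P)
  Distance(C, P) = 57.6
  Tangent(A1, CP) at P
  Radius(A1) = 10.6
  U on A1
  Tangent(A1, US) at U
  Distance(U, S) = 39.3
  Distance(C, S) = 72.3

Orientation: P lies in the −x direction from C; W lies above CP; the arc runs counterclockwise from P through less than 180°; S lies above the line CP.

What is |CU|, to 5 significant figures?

48.515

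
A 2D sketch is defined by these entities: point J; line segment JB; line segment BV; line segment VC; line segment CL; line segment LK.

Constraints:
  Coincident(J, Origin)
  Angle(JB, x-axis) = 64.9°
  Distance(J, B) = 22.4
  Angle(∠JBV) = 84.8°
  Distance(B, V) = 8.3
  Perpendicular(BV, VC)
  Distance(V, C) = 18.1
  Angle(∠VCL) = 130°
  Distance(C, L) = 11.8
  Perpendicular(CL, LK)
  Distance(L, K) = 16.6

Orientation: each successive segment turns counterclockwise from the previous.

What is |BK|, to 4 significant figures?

17.27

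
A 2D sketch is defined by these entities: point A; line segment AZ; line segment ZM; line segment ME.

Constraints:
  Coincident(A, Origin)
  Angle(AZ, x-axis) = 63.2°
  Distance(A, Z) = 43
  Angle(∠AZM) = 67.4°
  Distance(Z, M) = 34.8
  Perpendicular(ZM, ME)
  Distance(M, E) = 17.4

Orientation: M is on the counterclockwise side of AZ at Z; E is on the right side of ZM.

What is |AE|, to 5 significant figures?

59.951

∠AZM = 67.4°, so ZM runs at 63.2° + (180° − 67.4°) = 175.80° from the x-axis; with |ZM| = 34.8, M = Z + 34.8·(cos 175.80°, sin 175.80°) = (-15.319, 40.930). ZM ⟂ ME; with |ME| = 17.4 on the right of ZM, E = M + 17.4·(0.073238, 0.99731) = (-14.044, 58.283). Then |AE| = |E − A| = 59.951.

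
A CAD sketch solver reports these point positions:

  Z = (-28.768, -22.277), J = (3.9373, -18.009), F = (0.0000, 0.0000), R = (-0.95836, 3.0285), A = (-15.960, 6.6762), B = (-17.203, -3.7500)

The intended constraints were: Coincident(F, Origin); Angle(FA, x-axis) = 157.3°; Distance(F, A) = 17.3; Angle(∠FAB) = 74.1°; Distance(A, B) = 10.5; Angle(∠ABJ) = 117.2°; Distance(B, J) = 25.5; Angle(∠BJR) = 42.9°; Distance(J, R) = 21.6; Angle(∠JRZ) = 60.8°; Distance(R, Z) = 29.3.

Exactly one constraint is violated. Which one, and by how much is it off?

Distance(R, Z) = 29.3 — off by 8.30.

F = (0.00, 0.00) ✓; FA at 157.3° ✓; |FA| = 17.30 ✓; ∠FAB = 74.10° ✓; |AB| = 10.50 ✓; ∠ABJ = 117.2° ✓; |BJ| = 25.50 ✓; ∠BJR = 42.90° ✓; |JR| = 21.60 ✓; ∠JRZ = 60.80° ✓; |RZ| = 37.60 ✗.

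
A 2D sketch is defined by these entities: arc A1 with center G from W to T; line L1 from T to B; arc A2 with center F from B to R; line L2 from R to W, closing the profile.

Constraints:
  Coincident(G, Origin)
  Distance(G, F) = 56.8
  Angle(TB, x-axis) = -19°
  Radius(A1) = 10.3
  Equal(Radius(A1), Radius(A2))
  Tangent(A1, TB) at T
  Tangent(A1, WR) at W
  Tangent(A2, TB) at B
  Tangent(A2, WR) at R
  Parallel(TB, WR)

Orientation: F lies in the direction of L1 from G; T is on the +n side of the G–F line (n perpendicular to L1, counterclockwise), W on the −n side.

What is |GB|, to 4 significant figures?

57.73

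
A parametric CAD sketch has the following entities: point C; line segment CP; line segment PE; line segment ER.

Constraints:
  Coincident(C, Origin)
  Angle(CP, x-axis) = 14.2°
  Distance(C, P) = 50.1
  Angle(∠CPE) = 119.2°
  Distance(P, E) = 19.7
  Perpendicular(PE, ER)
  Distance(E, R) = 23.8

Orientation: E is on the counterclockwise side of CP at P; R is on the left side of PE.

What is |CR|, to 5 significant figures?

48.434

∠CPE = 119.2°, so PE runs at 14.2° + (180° − 119.2°) = 75.000° from the x-axis; with |PE| = 19.7, E = P + 19.7·(cos 75.000°, sin 75.000°) = (53.668, 31.319). The perpendicularity gives ER at right angles to PE; with |ER| = 23.8 on the left of PE, R = E + 23.8·(-0.96593, 0.25882) = (30.679, 37.479). Then |CR| = |R − C| = 48.434.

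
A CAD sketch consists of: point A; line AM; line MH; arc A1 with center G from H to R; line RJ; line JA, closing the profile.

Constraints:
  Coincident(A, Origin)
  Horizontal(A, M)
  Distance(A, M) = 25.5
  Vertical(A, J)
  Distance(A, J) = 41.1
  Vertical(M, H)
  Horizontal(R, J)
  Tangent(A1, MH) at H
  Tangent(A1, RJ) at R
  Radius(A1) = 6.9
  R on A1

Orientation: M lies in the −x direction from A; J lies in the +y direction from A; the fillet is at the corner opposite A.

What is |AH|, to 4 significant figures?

42.66

The virtual corner opposite A is at (-25.50, 41.10). Tangency of A1 to MH means the radius GH is perpendicular to MH and since A1 is tangent to RJ there, GR ⟂ RJ, with radius 6.9, so the center G sits 6.9 in from both sides at G = (-18.60, 34.20). That places the tangent points at H = (-25.50, 34.20) on MH and R = (-18.60, 41.10) on RJ. Then |AH| = |H − A| = 42.66.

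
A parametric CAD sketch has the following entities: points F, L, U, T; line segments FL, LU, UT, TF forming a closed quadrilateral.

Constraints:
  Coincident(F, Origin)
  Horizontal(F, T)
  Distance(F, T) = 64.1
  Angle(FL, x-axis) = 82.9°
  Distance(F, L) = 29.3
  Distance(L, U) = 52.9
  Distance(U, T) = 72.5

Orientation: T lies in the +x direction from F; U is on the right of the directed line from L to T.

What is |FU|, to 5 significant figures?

23.634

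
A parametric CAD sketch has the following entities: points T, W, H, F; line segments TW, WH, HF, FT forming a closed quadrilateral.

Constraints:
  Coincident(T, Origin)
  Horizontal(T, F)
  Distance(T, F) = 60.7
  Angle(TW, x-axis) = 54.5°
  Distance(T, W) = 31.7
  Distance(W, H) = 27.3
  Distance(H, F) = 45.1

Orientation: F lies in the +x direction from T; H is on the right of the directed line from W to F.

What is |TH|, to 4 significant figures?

15.68

Checks: T.y = 0.00, F.y = 0.00 ✓; |WH| = 27.30 ✓; |HF| = 45.10 ✓.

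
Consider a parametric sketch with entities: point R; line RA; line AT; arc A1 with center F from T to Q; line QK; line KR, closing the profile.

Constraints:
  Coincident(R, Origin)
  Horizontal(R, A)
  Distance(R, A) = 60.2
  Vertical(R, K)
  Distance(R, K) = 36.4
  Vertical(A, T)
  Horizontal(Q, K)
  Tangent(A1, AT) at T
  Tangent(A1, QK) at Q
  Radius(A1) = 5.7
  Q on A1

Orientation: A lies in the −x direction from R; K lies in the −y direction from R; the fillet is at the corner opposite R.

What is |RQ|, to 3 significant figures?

65.5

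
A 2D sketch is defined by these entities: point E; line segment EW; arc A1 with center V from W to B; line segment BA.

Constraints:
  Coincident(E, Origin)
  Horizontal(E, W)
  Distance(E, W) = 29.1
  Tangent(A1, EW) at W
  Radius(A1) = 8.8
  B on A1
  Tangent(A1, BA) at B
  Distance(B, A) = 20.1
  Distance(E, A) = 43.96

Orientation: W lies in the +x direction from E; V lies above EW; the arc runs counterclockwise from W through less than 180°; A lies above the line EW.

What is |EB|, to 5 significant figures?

39.201

E is at the origin; EW is horizontal with |EW| = 29.1 and W on the +x side, so W = (29.100, 0.0000). Tangency of A1 to EW means the radius VW is perpendicular to EW, so V = W + (0, 8.8) = (29.100, 8.8000). Since VB ⟂ BA (tangency), |VA| = √(8.8² + 20.1²) = 21.942 regardless of where B sits on A1. So A lies on both circle(E, 43.96) and circle(V, 21.942); the above-EW intersection is A = (31.558, 30.604). B is the foot of the tangent from A: B = (37.506, 11.404).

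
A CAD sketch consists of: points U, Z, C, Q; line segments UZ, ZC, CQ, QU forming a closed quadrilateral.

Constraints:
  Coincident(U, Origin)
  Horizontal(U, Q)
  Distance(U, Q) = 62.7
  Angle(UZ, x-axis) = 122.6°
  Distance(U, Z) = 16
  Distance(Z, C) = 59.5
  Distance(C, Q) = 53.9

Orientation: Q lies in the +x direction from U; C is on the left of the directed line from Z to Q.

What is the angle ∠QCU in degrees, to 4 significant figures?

64.64°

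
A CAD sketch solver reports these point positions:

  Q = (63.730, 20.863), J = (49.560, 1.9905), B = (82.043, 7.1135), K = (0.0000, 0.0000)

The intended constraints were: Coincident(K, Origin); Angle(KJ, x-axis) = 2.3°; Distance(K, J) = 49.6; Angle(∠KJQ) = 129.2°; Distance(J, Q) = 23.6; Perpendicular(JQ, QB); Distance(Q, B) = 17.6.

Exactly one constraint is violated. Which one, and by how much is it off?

Distance(Q, B) = 17.6 — off by 5.30.

K = (0.00, 0.00) ✓; KJ at 2.300° ✓; |KJ| = 49.60 ✓; ∠KJQ = 129.2° ✓; |JQ| = 23.60 ✓; ∠(JQ, QB) = 90.00° ✓; |QB| = 22.90 ✗.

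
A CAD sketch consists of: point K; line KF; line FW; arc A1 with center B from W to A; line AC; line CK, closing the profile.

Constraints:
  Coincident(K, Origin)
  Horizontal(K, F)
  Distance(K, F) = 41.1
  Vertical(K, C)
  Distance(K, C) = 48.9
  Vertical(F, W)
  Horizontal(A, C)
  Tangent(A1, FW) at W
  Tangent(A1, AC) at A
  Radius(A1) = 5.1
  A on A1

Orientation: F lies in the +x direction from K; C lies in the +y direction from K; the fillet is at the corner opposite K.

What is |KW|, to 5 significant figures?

60.064

The virtual corner opposite K is at (41.100, 48.900). Since A1 is tangent to FW there, BW ⟂ FW and A1 meets AC tangentially, so BA is at right angles to AC, with radius 5.1, so the center B sits 5.1 in from both sides at B = (36.000, 43.800). That places the tangent points at W = (41.100, 43.800) on FW and A = (36.000, 48.900) on AC. Then |KW| = |W − K| = 60.064.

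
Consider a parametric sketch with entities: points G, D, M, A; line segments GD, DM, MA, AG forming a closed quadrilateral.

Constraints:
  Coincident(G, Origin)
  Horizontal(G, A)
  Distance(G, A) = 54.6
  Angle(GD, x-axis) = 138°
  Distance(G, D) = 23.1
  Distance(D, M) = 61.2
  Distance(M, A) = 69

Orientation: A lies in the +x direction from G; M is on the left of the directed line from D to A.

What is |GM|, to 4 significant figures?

65.68

G is at the origin; GA is horizontal with |GA| = 54.6 and A in +x, so A = (54.6, 0). GD runs at 138.0° with |GD| = 23.1, so D = (-17.17, 15.46). M is determined by |DM| = 61.2 and |MA| = 69.0 together: it lies at the intersection of circle(D, 61.2) and circle(A, 69.0). With |DA| = 73.41, the foot of the radical line on DA is 29.79 from D and the perpendicular offset is √(61.2² − 29.79²) = 53.46. Taking the left-of-DA solution: M = (23.21, 61.45).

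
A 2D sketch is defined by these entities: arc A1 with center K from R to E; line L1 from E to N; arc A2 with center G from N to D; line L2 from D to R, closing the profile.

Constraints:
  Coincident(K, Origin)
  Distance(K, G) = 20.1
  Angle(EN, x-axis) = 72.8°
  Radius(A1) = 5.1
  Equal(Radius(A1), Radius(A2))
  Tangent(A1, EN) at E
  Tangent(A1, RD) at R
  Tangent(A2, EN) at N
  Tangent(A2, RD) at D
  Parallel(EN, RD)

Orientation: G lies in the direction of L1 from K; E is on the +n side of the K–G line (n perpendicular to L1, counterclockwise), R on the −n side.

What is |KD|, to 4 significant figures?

20.74

Tangency of A1 to both parallel lines with radius 5.1 puts E and R at K ± 5.1·n: E = (-4.872, 1.508), R = (4.872, -1.508). Equal radii place N and D the same way about G: N = G + 5.1·n = (1.072, 20.71), D = G − 5.1·n = (10.82, 17.69). Then |KD| = |D − K| = 20.74.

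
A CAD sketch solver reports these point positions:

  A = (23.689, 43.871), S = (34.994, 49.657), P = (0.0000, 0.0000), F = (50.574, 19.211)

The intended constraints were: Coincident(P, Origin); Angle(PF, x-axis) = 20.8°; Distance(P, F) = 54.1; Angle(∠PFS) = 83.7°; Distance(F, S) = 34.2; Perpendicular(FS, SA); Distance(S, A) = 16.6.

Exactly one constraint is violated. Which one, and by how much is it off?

Distance(S, A) = 16.6 — off by 3.90.

P = (0.00, 0.00) ✓; PF at 20.80° ✓; |PF| = 54.10 ✓; ∠PFS = 83.70° ✓; |FS| = 34.20 ✓; ∠(FS, SA) = 90.00° ✓; |SA| = 12.70 ✗.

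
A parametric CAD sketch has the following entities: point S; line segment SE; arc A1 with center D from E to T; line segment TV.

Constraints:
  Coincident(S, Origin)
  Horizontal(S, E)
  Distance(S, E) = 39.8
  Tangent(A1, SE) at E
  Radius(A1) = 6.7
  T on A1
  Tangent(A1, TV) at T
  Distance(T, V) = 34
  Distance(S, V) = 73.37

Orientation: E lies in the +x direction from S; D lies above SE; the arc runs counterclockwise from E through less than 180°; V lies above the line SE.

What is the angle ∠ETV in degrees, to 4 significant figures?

157.6°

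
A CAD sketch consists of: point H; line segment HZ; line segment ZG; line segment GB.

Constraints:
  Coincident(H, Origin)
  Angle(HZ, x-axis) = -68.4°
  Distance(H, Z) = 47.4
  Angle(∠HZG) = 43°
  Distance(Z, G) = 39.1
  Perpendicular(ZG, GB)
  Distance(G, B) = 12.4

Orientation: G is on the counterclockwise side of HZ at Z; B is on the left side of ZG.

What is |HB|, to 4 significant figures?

20.41

H is at the origin; HZ runs at -68.4° with length 47.4, so Z = 47.4·(cos -68.4°, sin -68.4°) = (17.45, -44.07). ∠HZG = 43.0°, so ZG runs at -68.4° + (180° − 43.0°) = 68.60° from the x-axis; with |ZG| = 39.1, G = Z + 39.1·(cos 68.60°, sin 68.60°) = (31.72, -7.667). The perpendicularity gives GB at right angles to ZG; with |GB| = 12.4 on the left of ZG, B = G + 12.4·(-0.9311, 0.3649) = (20.17, -3.143). Then |HB| = |B − H| = 20.41.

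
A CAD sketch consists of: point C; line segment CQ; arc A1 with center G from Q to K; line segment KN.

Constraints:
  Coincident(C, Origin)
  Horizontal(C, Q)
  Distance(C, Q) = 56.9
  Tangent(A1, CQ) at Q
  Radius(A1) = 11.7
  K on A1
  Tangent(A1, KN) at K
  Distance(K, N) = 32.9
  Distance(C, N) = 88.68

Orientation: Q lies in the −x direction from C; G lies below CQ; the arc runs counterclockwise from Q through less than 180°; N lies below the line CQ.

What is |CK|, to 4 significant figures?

68.09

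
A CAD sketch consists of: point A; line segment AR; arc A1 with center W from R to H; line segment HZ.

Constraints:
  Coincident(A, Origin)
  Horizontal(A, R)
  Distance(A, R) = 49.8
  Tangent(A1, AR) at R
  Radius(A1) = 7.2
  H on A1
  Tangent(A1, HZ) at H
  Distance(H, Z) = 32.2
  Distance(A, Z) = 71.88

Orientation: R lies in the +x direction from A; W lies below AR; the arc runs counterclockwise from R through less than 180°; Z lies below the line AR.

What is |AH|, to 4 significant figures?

45.07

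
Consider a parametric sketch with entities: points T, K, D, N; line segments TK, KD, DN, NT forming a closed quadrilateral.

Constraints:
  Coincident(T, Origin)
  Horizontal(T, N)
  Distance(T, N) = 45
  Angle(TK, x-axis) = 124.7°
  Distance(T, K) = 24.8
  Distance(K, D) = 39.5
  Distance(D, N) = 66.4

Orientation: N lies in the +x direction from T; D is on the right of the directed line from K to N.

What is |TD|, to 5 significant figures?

26.529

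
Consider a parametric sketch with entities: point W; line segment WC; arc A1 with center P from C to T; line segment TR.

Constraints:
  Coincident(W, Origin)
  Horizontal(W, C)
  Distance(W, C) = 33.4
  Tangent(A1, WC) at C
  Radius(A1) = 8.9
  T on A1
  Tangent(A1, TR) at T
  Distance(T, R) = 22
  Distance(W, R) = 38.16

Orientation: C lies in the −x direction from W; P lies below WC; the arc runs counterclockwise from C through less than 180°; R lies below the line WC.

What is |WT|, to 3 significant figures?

42.3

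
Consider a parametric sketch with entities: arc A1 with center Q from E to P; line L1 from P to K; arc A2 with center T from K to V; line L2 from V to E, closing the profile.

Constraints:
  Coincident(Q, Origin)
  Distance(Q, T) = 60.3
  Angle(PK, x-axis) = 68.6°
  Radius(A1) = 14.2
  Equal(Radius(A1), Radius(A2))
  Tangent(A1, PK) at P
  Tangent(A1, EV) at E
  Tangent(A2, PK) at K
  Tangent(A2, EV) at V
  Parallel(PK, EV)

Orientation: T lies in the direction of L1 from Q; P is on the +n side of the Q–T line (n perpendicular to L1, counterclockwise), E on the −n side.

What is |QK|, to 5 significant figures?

61.949

The slot axis is L1's direction at 68.6°, so u = (cos 68.6°, sin 68.6°) = (0.36488, 0.93106) and n = (−sin 68.6°, cos 68.6°) = (-0.93106, 0.36488). Q is at the origin and T lies 60.3 along u from Q, so T = 60.3·u = (22.002, 56.143). Tangency of A1 to both parallel lines with radius 14.2 puts P and E at Q ± 14.2·n: P = (-13.221, 5.1813), E = (13.221, -5.1813). Equal radii place K and V the same way about T: K = T + 14.2·n = (8.7811, 61.324), V = T − 14.2·n = (35.223, 50.961). Then |QK| = |K − Q| = 61.949.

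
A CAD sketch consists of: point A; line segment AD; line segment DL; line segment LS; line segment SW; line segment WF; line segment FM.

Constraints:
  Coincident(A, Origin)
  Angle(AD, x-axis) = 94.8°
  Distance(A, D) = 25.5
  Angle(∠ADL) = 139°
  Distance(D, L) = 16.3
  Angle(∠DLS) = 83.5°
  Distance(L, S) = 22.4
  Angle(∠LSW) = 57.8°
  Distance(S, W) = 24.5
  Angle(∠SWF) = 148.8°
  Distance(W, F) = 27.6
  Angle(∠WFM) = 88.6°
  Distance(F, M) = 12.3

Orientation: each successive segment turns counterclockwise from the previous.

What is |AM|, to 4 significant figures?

42.78

A is at the origin; AD runs at 94.8° with length 25.5, so D = (-2.134, 25.41). ∠ADL = 139.0° gives DL at 135.8° from the x-axis; with |DL| = 16.3, L = (-13.82, 36.77). ∠DLS = 83.5° gives LS at -127.7° from the x-axis; with |LS| = 22.4, S = (-27.52, 19.05). ∠LSW = 57.8° gives SW at -5.500° from the x-axis; with |SW| = 24.5, W = (-3.130, 16.70). ∠SWF = 148.8° gives WF at 25.70° from the x-axis; with |WF| = 27.6, F = (21.74, 28.67). ∠WFM = 88.6° gives FM at 117.1° from the x-axis; with |FM| = 12.3, M = (16.14, 39.62). Then |AM| = |M − A| = 42.78.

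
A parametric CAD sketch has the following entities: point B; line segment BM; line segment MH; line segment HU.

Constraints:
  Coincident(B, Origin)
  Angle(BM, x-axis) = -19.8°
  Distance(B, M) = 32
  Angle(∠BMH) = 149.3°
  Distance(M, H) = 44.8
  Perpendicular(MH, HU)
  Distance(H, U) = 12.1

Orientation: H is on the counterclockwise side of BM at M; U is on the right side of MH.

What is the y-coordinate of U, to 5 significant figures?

-14.250

B is at the origin; BM runs at -19.8° with length 32.0, so M = 32.0·(cos -19.8°, sin -19.8°) = (30.108, -10.840). ∠BMH = 149.3°, so MH runs at -19.8° + (180° − 149.3°) = 10.900° from the x-axis; with |MH| = 44.8, H = M + 44.8·(cos 10.900°, sin 10.900°) = (74.100, -2.3681). The perpendicularity gives HU at right angles to MH; with |HU| = 12.1 on the right of MH, U = H + 12.1·(0.18910, -0.98196) = (76.388, -14.250). So U.y = -14.250.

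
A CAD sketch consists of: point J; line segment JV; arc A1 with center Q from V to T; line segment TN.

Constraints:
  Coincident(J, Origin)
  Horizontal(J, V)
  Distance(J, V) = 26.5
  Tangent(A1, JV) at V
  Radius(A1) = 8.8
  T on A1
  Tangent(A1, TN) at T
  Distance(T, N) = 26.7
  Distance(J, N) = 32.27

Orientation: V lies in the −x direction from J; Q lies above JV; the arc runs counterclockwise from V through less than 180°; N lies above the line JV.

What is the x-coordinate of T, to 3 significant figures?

-18.2

Checks: ∠(QV, VJ) = 90.00° ✓; |QT| = 8.800 ✓; ∠(QT, TN) = 90.00° ✓; |TN| = 26.70 ✓; |JN| = 32.27 ✓.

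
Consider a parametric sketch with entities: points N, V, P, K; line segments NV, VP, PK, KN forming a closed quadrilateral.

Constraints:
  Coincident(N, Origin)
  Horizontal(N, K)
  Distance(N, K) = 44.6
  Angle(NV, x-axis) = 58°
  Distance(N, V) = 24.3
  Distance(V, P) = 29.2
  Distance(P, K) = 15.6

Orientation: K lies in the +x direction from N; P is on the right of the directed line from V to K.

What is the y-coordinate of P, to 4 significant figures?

-3.474

Checks: |VP| = 29.20 ✓; |PK| = 15.60 ✓.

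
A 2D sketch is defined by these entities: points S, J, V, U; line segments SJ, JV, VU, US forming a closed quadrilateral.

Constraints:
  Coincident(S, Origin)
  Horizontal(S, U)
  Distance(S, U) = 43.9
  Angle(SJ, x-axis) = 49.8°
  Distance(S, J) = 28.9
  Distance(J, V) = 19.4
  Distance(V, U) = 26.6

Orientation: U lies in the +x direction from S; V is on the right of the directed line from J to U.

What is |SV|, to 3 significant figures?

17.6

S is at the origin; SU is horizontal with |SU| = 43.9 and U in +x, so U = (43.9, 0). SJ runs at 49.8° with |SJ| = 28.9, so J = (18.7, 22.1). V is determined by |JV| = 19.4 and |VU| = 26.6 together: it lies at the intersection of circle(J, 19.4) and circle(U, 26.6). With |JU| = 33.5, the foot of the radical line on JU is 11.8 from J and the perpendicular offset is √(19.4² − 11.8²) = 15.4. Taking the right-of-JU solution: V = (17.4, 2.71).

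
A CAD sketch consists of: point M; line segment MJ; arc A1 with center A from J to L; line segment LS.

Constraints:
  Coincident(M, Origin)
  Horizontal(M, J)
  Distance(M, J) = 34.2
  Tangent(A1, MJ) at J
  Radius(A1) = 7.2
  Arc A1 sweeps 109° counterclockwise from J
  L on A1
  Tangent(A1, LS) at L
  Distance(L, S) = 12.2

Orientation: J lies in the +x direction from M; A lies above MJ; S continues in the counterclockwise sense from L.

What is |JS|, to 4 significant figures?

21.27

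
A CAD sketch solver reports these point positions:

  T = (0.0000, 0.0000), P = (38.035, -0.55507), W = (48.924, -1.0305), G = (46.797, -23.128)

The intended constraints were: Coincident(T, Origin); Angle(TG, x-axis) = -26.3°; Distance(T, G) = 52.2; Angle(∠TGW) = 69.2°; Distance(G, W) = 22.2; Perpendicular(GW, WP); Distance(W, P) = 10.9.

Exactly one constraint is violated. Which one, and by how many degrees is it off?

Perpendicular(GW, WP) — off by 3.00°.

T = (0.00, 0.00) ✓; TG at -26.30° ✓; |TG| = 52.20 ✓; ∠TGW = 69.20° ✓; |GW| = 22.20 ✓; ∠(GW, WP) = 93.00° ✗; |WP| = 10.90 ✓.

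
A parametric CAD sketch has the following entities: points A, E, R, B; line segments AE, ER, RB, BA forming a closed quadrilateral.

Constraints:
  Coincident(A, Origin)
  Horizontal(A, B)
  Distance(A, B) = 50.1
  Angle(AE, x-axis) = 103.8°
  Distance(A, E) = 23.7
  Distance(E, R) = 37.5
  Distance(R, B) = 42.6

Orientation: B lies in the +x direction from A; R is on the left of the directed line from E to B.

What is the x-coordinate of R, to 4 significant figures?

29.11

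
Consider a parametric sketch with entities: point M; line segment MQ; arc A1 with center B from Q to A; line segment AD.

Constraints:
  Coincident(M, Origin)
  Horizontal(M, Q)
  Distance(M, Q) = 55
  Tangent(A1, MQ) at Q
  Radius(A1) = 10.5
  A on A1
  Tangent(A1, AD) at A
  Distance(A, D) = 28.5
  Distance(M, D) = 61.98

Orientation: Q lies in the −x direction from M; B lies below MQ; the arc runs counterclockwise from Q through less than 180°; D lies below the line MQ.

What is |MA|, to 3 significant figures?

65.7

Checks: |MQ| = 55.00 ✓; ∠(BQ, QM) = 90.00° ✓; |BQ| = 10.50 ✓; |BA| = 10.50 ✓; ∠(BA, AD) = 90.00° ✓; |AD| = 28.50 ✓; |MD| = 61.98 ✓.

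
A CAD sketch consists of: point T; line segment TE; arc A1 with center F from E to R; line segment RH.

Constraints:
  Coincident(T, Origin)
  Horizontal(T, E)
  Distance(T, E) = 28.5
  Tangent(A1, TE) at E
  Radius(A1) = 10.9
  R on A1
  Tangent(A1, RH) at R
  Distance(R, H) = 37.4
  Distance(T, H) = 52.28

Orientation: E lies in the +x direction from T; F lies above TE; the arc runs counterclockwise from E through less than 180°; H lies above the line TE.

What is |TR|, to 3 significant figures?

41.3

Checks: T.y = 0.00, E.y = 0.00 ✓; |FE| = 10.90 ✓; |FR| = 10.90 ✓; ∠(FR, RH) = 90.00° ✓; |RH| = 37.40 ✓; |TH| = 52.28 ✓.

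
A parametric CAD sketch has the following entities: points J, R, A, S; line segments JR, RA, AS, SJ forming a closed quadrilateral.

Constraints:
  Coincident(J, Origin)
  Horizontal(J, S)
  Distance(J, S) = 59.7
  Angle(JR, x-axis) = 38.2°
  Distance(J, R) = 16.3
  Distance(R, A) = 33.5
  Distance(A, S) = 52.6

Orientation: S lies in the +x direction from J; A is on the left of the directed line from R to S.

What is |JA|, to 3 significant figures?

48.5

Checks: JR at 38.20° ✓; |RA| = 33.50 ✓; |AS| = 52.60 ✓.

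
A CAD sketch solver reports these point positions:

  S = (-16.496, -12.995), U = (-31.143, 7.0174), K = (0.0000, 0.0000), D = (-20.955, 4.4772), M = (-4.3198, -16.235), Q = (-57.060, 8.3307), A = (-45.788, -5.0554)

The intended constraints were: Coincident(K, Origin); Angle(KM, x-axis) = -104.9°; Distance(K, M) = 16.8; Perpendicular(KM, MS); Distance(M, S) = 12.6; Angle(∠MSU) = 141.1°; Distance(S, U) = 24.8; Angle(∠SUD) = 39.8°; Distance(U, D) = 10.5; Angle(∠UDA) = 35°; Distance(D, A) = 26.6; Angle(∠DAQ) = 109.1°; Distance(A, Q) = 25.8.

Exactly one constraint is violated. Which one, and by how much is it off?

Distance(A, Q) = 25.8 — off by 8.30.

K = (0.00, 0.00) ✓; KM at -104.9° ✓; |KM| = 16.80 ✓; ∠(KM, MS) = 90.00° ✓; |MS| = 12.60 ✓; ∠MSU = 141.1° ✓; |SU| = 24.80 ✓; ∠SUD = 39.80° ✓; |UD| = 10.50 ✓; ∠UDA = 35.00° ✓; |DA| = 26.60 ✓; ∠DAQ = 109.1° ✓; |AQ| = 17.50 ✗.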